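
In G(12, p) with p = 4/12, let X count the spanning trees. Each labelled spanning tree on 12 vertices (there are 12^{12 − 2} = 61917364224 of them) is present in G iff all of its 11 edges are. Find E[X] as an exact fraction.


K_12 has 12^{12 − 2} = 61917364224 labelled spanning trees.
For each such spanning tree H, let X_H = 1 if all 11 edges of H are present in G. Then P[X_H = 1] = p^{11} = (1/3)^{11} = 1/177147.
By linearity: E[X] = Σ_H E[X_H] = 61917364224 · p^{11} = 61917364224 · 1/177147 = 1048576/3.
Numerically: E[X] ≈ 349525.

E[X] = 61917364224 · (1/3)^{11} = 1048576/3 ≈ 349525.


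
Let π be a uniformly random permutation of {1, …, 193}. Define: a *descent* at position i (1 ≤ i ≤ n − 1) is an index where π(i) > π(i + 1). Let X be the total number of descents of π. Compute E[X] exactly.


Write X = Σ X_I over i = 1, …, 192, with X_I the indicator of one descent.
There are 192 indicators.
For each fixed i, the pair (π(i), π(i+1)) is a uniformly random ordered pair of distinct values from {1, …, 193}; by symmetry P[π(i) > π(i+1)] = 1/2.
By linearity: E[X] = 192 · (1/2) = (193 − 1) · (1/2) = 96 ≈ 96.0000.

E[X] = 96 = 96.0000.


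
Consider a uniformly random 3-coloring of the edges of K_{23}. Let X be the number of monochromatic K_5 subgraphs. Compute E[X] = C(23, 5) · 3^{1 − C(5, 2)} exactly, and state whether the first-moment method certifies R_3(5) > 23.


E[X] = C(23, 5) · 3^{1 − 10} = 33649 · 3^{−9} = 33649/19683.
As a reduced fraction: E[X] = 33649/19683 ≈ 1.710.
Is E[X] < 1? NO.
Since E[X] ≥ 1, the first-moment bound is inconclusive at n = 23; it does NOT by itself certify R_3(5) > 23.

E[X] = 33649/19683 ≈ 1.710; E[X] ≥ 1; first-moment method inconclusive here.


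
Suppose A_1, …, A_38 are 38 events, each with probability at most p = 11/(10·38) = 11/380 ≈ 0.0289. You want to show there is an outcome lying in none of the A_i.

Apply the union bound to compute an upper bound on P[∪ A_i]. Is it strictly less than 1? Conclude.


Union bound: P[∪_{i=1}^{38} A_i] ≤ Σ_i P[A_i] ≤ 38·p = 38·(11/380) = 11/10.
Numerically: 11/10 ≈ 1.1000.
Is 11/10 < 1? NO.
Since the bound 11/10 is ≥ 1, the union bound is uninformative here; it does NOT by itself certify existence.

38·p = 11/10 ≈ 1.1000; existence NOT certified by the union bound.


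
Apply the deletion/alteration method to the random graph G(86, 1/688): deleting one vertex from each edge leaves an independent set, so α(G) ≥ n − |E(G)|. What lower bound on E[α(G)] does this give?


E[|E(G)|] = C(86, 2)·p = 3655 · (1/688) = 85/16.
E[α(G)] ≥ n − E[|E(G)|] = 86 − 85/16 = 1291/16.
Numerically: ≈ 80.688.
(This is only a lower bound; the true E[α(G)] may be larger.)

E[α(G)] ≥ 1291/16 ≈ 80.688.


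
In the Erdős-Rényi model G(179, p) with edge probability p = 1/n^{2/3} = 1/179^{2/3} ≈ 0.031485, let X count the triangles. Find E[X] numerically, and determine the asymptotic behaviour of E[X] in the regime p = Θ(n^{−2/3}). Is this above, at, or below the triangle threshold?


Number of potential triangles: C(179, 3) = 939929.
Each occurs with probability p³ ≈ (0.031485)³ ≈ 3.1210012e-05.
By linearity: E[X] = C(179, 3)·p³ ≈ 939929 · 3.1210012e-05 ≈ 29.33520.
Since α = 2/3 < 1, p = c/n^{2/3} ≫ 1/n is above the triangle threshold p ~ 1/n. Asymptotically E[X] ~ (c³/6)·n^{3(1−α)} = (1³/6)·n^{1} → ∞; triangles are abundant w.h.p.

E[X] ≈ 29.33520; in regime p = Θ(1/n^{2/3}) E[X] diverges (above the triangle threshold p ~ 1/n).


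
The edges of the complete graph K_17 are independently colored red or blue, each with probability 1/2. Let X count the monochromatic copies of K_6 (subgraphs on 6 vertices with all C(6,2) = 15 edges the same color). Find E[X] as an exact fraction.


Let X = Σ_S X_S over the C(17, 6) = 12376 subsets S of size 6, where X_S = 1 if the K_6 on S is monochromatic.
For a fixed S, the K_6 on S has C(6, 2) = 15 edges. P[all 15 edges red] = (1/2)^15, and likewise for blue, so P[monochromatic] = 2·(1/2)^15 = 2^{1 − 15} = 1/16384.
Summing: E[X] = C(17, 6) · 2^{1 − 15} = 12376 · 1/16384 = 1547/2048.
Numerically: E[X] ≈ 0.7554.

E[X] = C(17,6)·2^(1−C(6,2)) = 1547/2048 ≈ 0.7554.


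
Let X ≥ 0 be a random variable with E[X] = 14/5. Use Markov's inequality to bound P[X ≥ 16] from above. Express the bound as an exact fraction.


μ = E[X] = 14/5, a = 16.
Markov: P[X ≥ 16] ≤ μ/a = (14/5)/16 = 7/40.
Numerically: ≈ 0.175000.
(Since a = 16 > μ = 2.800000, the bound 7/40 is < 1 and informative.)

P[X ≥ 16] ≤ 7/40 ≈ 0.175000.


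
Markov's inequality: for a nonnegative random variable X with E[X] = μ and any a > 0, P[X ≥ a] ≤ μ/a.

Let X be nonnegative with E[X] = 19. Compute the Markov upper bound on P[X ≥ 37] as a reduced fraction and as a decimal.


μ = E[X] = 19, a = 37.
Markov: P[X ≥ 37] ≤ μ/a = (19)/37 = 19/37.
Numerically: ≈ 0.51351.
(Since a = 37 > μ = 19.00000, the bound 19/37 is < 1 and informative.)

P[X ≥ 37] ≤ 19/37 ≈ 0.51351.


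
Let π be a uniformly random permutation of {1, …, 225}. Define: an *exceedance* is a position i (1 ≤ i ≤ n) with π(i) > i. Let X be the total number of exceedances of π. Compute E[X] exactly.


Write X = Σ_{i=1}^{225} X_i, where X_i = 1_{π(i) > i}.
For each fixed i, π(i) is uniform over {1, …, 225} (marginal of a uniform permutation), so P[π(i) > i] = (n − i)/n. Summing: Σ_{i=1}^{225} (n − i)/n = (0 + 1 + … + 224)/225 = 225(225 − 1)/(2·225) = (225 − 1)/2.
Hence E[X] = Σ_{i=1}^{225} (225 − i)/225 = 112 ≈ 112.00000.

E[X] = 112 = 112.00000.


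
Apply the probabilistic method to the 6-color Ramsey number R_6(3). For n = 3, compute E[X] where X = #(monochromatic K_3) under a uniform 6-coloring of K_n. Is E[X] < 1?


E[X] = C(3, 3) · 6^{1 − 3} = 1 · 6^{−2} = 1/36.
As a reduced fraction: E[X] = 1/36 ≈ 0.0277778.
Is E[X] < 1? YES.
Since E[X] < 1, there exists a 6-coloring of K_{3} with no monochromatic K_3; hence R_6(3) > 3.

E[X] = 1/36 ≈ 0.0277778; E[X] < 1, so R_6(3) > 3.


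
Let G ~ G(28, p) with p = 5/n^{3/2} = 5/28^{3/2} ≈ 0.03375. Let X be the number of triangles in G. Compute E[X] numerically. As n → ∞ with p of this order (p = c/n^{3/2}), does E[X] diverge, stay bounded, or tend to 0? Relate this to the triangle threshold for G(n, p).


Number of potential triangles: C(28, 3) = 3276.
Each occurs with probability p³ ≈ (0.03375)³ ≈ 3.843252e-05.
By linearity: E[X] = C(28, 3)·p³ ≈ 3276 · 3.843252e-05 ≈ 0.1259.
Since α = 3/2 > 1, p = c/n^{3/2} = o(1/n) is below the triangle threshold p ~ 1/n. Asymptotically E[X] ~ (c³/6)·n^{3(1−α)} = (5³/6)·n^{-1.5} → 0, so by Markov's inequality G has no triangles w.h.p.

E[X] ≈ 0.1259; in regime p = Θ(1/n^{3/2}) E[X] tends to 0 (below the triangle threshold p ~ 1/n).


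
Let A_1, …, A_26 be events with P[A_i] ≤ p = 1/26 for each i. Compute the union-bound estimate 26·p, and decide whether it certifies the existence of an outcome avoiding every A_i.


Union bound: P[∪_{i=1}^{26} A_i] ≤ Σ_i P[A_i] ≤ 26·p = 26·(1/26) = 1.
Numerically: 1 ≈ 1.000000.
Is 1 < 1? NO.
Since the bound 1 is ≥ 1, the union bound is uninformative here; it does NOT by itself certify existence.

26·p = 1 ≈ 1.000000; existence NOT certified by the union bound.


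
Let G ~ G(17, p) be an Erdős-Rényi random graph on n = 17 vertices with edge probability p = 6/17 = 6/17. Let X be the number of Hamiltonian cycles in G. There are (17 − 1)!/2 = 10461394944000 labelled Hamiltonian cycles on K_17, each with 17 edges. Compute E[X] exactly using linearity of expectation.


K_17 has (17 − 1)!/2 = 10461394944000 labelled Hamiltonian cycles.
For each such Hamiltonian cycle H, let X_H = 1 if all 17 edges of H are present in G. Then P[X_H = 1] = p^{17} = (6/17)^{17} = 16926659444736/827240261886336764177.
By linearity: E[X] = Σ_H E[X_H] = 10461394944000 · p^{17} = 10461394944000 · 16926659444736/827240261886336764177 = 177076469533971037814784000/827240261886336764177.
Numerically: E[X] ≈ 2.14e+05.

E[X] = 10461394944000 · (6/17)^{17} = 177076469533971037814784000/827240261886336764177 ≈ 2.14e+05.


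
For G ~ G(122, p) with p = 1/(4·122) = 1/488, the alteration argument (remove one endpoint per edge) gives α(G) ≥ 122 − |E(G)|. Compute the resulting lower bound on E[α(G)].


E[|E(G)|] = C(122, 2)·p = 7381 · (1/488) = 121/8.
E[α(G)] ≥ n − E[|E(G)|] = 122 − 121/8 = 855/8.
Numerically: ≈ 106.875000.
(This is only a lower bound; the true E[α(G)] may be larger.)

E[α(G)] ≥ 855/8 ≈ 106.875000.


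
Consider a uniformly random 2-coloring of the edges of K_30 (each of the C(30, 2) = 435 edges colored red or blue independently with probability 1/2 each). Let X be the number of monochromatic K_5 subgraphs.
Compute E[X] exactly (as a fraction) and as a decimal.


Let X = Σ_S X_S over the C(30, 5) = 142506 subsets S of size 5, where X_S = 1 if the K_5 on S is monochromatic.
For a fixed S, the K_5 on S has C(5, 2) = 10 edges. P[all 10 edges red] = (1/2)^10, and likewise for blue, so P[monochromatic] = 2·(1/2)^10 = 2^{1 − 10} = 1/512.
Summing: E[X] = C(30, 5) · 2^{1 − 10} = 142506 · 1/512 = 71253/256.
Numerically: E[X] ≈ 278.332031.

E[X] = C(30,5)·2^(1−C(5,2)) = 71253/256 ≈ 278.332031.


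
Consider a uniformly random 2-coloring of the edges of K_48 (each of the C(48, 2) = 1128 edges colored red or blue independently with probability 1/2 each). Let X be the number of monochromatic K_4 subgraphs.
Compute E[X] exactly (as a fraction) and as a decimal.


Let X = Σ_S X_S over the C(48, 4) = 194580 subsets S of size 4, where X_S = 1 if the K_4 on S is monochromatic.
For a fixed S, the K_4 on S has C(4, 2) = 6 edges. P[all 6 edges red] = (1/2)^6, and likewise for blue, so P[monochromatic] = 2·(1/2)^6 = 2^{1 − 6} = 1/32.
By linearity of expectation: E[X] = C(48, 4) · 2^{1 − 6} = 194580 · 1/32 = 48645/8.
Numerically: E[X] ≈ 6080.6250.

E[X] = C(48,4)·2^(1−C(4,2)) = 48645/8 ≈ 6080.6250.


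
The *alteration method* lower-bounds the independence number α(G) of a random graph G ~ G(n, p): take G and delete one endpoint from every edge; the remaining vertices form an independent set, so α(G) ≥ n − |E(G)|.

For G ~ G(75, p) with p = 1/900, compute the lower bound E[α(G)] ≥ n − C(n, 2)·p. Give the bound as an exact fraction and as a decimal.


E[|E(G)|] = C(75, 2)·p = 2775 · (1/900) = 37/12.
E[α(G)] ≥ n − E[|E(G)|] = 75 − 37/12 = 863/12.
Numerically: ≈ 71.91667.
(This is only a lower bound; the true E[α(G)] may be larger.)

E[α(G)] ≥ 863/12 ≈ 71.91667.


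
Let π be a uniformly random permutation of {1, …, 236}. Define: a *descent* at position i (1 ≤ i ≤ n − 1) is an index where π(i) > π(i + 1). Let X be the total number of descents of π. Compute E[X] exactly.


Write X = Σ X_I over i = 1, …, 235, with X_I the indicator of one descent.
There are 235 indicators.
For each fixed i, the pair (π(i), π(i+1)) is a uniformly random ordered pair of distinct values from {1, …, 236}; by symmetry P[π(i) > π(i+1)] = 1/2.
By linearity: E[X] = 235 · (1/2) = (236 − 1) · (1/2) = 235/2 ≈ 117.5000.

E[X] = 235/2 = 117.5000.


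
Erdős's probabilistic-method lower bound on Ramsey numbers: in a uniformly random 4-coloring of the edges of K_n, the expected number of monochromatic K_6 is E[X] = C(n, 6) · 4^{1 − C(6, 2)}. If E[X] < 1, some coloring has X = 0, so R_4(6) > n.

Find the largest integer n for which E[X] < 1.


We need C(n, 6) · 4^{1 − 15} < 1, i.e. C(n, 6) < 4^{15 − 1} = 268435456.
Check values of n near the boundary:
  n = 72: C(72, 6) = 156238908; 156238908 < 268435456? YES
  n = 73: C(73, 6) = 170230452; 170230452 < 268435456? YES
  n = 74: C(74, 6) = 185250786; 185250786 < 268435456? YES
  n = 75: C(75, 6) = 201359550; 201359550 < 268435456? YES
  n = 76: C(76, 6) = 218618940; 218618940 < 268435456? YES
  n = 77: C(77, 6) = 237093780; 237093780 < 268435456? YES
  n = 78: C(78, 6) = 256851595; 256851595 < 268435456? YES
  n = 79: C(79, 6) = 277962685; 277962685 < 268435456? NO
The largest n with C(n, 6) < 268435456 is n = 78 (where E[X] = 256851595/268435456 ≈ 0.957). Hence R_4(6) > 78, i.e. R_4(6) ≥ 79.

Largest n = 78; hence R_4(6) > 78.


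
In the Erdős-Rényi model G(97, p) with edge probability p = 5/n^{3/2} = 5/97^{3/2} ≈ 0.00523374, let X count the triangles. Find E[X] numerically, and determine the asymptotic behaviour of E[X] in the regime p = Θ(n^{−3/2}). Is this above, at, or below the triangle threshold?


Number of potential triangles: C(97, 3) = 147440.
Each occurs with probability p³ ≈ (0.00523374)³ ≈ 1.43363042e-07.
By linearity: E[X] = C(97, 3)·p³ ≈ 147440 · 1.43363042e-07 ≈ 0.021137.
Since α = 3/2 > 1, p = c/n^{3/2} = o(1/n) is below the triangle threshold p ~ 1/n. Asymptotically E[X] ~ (c³/6)·n^{3(1−α)} = (5³/6)·n^{-1.5} → 0, so by Markov's inequality G has no triangles w.h.p.

E[X] ≈ 0.021137; in regime p = Θ(1/n^{3/2}) E[X] tends to 0 (below the triangle threshold p ~ 1/n).


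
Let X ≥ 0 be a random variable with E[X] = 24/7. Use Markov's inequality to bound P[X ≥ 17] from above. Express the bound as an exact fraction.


μ = E[X] = 24/7, a = 17.
Markov: P[X ≥ 17] ≤ μ/a = (24/7)/17 = 24/119.
Numerically: ≈ 0.20168.
(Since a = 17 > μ = 3.42857, the bound 24/119 is < 1 and informative.)

P[X ≥ 17] ≤ 24/119 ≈ 0.20168.


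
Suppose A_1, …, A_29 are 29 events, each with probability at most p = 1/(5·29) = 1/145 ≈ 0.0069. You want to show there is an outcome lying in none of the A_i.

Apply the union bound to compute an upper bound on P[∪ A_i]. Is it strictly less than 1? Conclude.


Union bound: P[∪_{i=1}^{29} A_i] ≤ Σ_i P[A_i] ≤ 29·p = 29·(1/145) = 1/5.
Numerically: 1/5 ≈ 0.2000.
Is 1/5 < 1? YES.
Since P[∪ A_i] ≤ 1/5 < 1, the complement has P[∩ A_i^c] ≥ 1 − 1/5 = 4/5 > 0, so some outcome avoids every A_i.

29·p = 1/5 ≈ 0.2000; existence CERTIFIED by the union bound.


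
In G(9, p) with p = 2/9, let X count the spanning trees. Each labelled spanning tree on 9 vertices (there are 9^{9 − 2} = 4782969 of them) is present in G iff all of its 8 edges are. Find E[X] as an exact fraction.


K_9 has 9^{9 − 2} = 4782969 labelled spanning trees.
For each such spanning tree H, let X_H = 1 if all 8 edges of H are present in G. Then P[X_H = 1] = p^{8} = (2/9)^{8} = 256/43046721.
Summing the indicators: E[X] = Σ_H E[X_H] = 4782969 · p^{8} = 4782969 · 256/43046721 = 256/9.
Numerically: E[X] ≈ 28.4.

E[X] = 4782969 · (2/9)^{8} = 256/9 ≈ 28.4.


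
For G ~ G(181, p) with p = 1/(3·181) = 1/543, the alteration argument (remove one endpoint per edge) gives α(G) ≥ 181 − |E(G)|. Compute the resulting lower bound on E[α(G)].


E[|E(G)|] = C(181, 2)·p = 16290 · (1/543) = 30.
E[α(G)] ≥ n − E[|E(G)|] = 181 − 30 = 151.
Numerically: ≈ 151.0000.
(This is only a lower bound; the true E[α(G)] may be larger.)

E[α(G)] ≥ 151 ≈ 151.0000.


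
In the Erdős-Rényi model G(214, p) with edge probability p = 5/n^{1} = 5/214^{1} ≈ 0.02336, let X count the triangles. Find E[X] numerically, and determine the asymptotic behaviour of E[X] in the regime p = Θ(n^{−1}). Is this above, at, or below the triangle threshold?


Number of potential triangles: C(214, 3) = 1610564.
Each occurs with probability p³ ≈ (0.02336)³ ≈ 1.275465e-05.
By linearity: E[X] = C(214, 3)·p³ ≈ 1610564 · 1.275465e-05 ≈ 20.5422.
Here α = 1, so p = 5/n is exactly at the triangle threshold p ~ 1/n. Asymptotically E[X] → c³/6 = 5³/6 = 125/6 ≈ 20.8333, a bounded constant. In this regime the triangle count is asymptotically Poisson(c³/6).

E[X] ≈ 20.5422; in regime p = Θ(1/n^{1}) E[X] stays bounded (at the triangle threshold p ~ 1/n).


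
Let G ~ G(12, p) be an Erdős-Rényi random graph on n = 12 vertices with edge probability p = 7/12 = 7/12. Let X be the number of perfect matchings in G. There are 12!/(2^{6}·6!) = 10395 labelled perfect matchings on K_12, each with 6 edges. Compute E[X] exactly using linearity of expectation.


K_12 has 12!/(2^{6}·6!) = 10395 labelled perfect matchings.
For each such perfect matching H, let X_H = 1 if all 6 edges of H are present in G. Then P[X_H = 1] = p^{6} = (7/12)^{6} = 117649/2985984.
Summing the indicators: E[X] = Σ_H E[X_H] = 10395 · p^{6} = 10395 · 117649/2985984 = 45294865/110592.
Numerically: E[X] ≈ 410.

E[X] = 10395 · (7/12)^{6} = 45294865/110592 ≈ 410.


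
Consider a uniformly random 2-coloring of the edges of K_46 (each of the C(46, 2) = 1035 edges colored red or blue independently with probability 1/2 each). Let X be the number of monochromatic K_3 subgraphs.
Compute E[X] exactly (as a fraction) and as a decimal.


Let X = Σ_S X_S over the C(46, 3) = 15180 subsets S of size 3, where X_S = 1 if the K_3 on S is monochromatic.
For a fixed S, the K_3 on S has C(3, 2) = 3 edges. P[all 3 edges red] = (1/2)^3, and likewise for blue, so P[monochromatic] = 2·(1/2)^3 = 2^{1 − 3} = 1/4.
By linearity: E[X] = C(46, 3) · 2^{1 − 3} = 15180 · 1/4 = 3795.
Numerically: E[X] ≈ 3795.000.

E[X] = C(46,3)·2^(1−C(3,2)) = 3795 ≈ 3795.000.


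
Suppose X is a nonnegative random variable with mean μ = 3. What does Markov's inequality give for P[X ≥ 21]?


μ = E[X] = 3, a = 21.
Markov: P[X ≥ 21] ≤ μ/a = (3)/21 = 1/7.
Numerically: ≈ 0.1429.
(Since a = 21 > μ = 3.0000, the bound 1/7 is < 1 and informative.)

P[X ≥ 21] ≤ 1/7 ≈ 0.1429.


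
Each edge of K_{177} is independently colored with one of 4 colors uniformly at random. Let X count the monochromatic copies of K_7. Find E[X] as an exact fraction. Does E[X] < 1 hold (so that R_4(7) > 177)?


E[X] = C(177, 7) · 4^{1 − 21} = 957664425960 · 4^{−20} = 957664425960/1099511627776.
As a reduced fraction: E[X] = 119708053245/137438953472 ≈ 0.8709907.
Is E[X] < 1? YES.
Since E[X] < 1, there exists a 4-coloring of K_{177} with no monochromatic K_7; hence R_4(7) > 177.

E[X] = 119708053245/137438953472 ≈ 0.8709907; E[X] < 1, so R_4(7) > 177.


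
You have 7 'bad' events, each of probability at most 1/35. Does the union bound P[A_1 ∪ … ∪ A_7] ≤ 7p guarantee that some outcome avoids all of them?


Union bound: P[∪_{i=1}^{7} A_i] ≤ Σ_i P[A_i] ≤ 7·p = 7·(1/35) = 1/5.
Numerically: 1/5 ≈ 0.20000.
Is 1/5 < 1? YES.
Since P[∪ A_i] ≤ 1/5 < 1, the complement has P[∩ A_i^c] ≥ 1 − 1/5 = 4/5 > 0, so some outcome avoids every A_i.

7·p = 1/5 ≈ 0.20000; existence CERTIFIED by the union bound.


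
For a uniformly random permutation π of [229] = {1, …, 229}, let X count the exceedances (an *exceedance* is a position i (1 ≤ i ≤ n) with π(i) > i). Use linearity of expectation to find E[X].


Write X = Σ_{i=1}^{229} X_i, where X_i = 1_{π(i) > i}.
For each fixed i, π(i) is uniform over {1, …, 229} (marginal of a uniform permutation), so P[π(i) > i] = (n − i)/n. Summing: Σ_{i=1}^{229} (n − i)/n = (0 + 1 + … + 228)/229 = 229(229 − 1)/(2·229) = (229 − 1)/2.
Hence E[X] = Σ_{i=1}^{229} (229 − i)/229 = 114 ≈ 114.0000.

E[X] = 114 = 114.0000.


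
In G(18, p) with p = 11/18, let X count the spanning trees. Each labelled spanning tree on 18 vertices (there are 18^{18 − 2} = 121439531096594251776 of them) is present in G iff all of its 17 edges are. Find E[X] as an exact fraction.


K_18 has 18^{18 − 2} = 121439531096594251776 labelled spanning trees.
For each such spanning tree H, let X_H = 1 if all 17 edges of H are present in G. Then P[X_H = 1] = p^{17} = (11/18)^{17} = 505447028499293771/2185911559738696531968.
Summing the indicators: E[X] = Σ_H E[X_H] = 121439531096594251776 · p^{17} = 121439531096594251776 · 505447028499293771/2185911559738696531968 = 505447028499293771/18.
Numerically: E[X] ≈ 2.808e+16.

E[X] = 121439531096594251776 · (11/18)^{17} = 505447028499293771/18 ≈ 2.808e+16.


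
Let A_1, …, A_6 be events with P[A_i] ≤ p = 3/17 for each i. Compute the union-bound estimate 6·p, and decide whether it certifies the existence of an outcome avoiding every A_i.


Union bound: P[∪_{i=1}^{6} A_i] ≤ Σ_i P[A_i] ≤ 6·p = 6·(3/17) = 18/17.
Numerically: 18/17 ≈ 1.0588.
Is 18/17 < 1? NO.
Since the bound 18/17 is ≥ 1, the union bound is uninformative here; it does NOT by itself certify existence.

6·p = 18/17 ≈ 1.0588; existence NOT certified by the union bound.


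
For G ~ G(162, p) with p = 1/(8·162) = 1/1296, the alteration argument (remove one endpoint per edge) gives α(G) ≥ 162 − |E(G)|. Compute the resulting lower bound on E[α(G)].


E[|E(G)|] = C(162, 2)·p = 13041 · (1/1296) = 161/16.
E[α(G)] ≥ n − E[|E(G)|] = 162 − 161/16 = 2431/16.
Numerically: ≈ 151.938.
(This is only a lower bound; the true E[α(G)] may be larger.)

E[α(G)] ≥ 2431/16 ≈ 151.938.


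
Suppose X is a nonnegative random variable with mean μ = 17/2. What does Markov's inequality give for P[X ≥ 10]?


μ = E[X] = 17/2, a = 10.
Markov: P[X ≥ 10] ≤ μ/a = (17/2)/10 = 17/20.
Numerically: ≈ 0.850.
(Since a = 10 > μ = 8.500, the bound 17/20 is < 1 and informative.)

P[X ≥ 10] ≤ 17/20 ≈ 0.850.


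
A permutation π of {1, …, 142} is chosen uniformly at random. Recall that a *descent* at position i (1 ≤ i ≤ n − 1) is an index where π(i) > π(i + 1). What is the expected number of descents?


Write X = Σ X_I over i = 1, …, 141, with X_I the indicator of one descent.
There are 141 indicators.
For each fixed i, the pair (π(i), π(i+1)) is a uniformly random ordered pair of distinct values from {1, …, 142}; by symmetry P[π(i) > π(i+1)] = 1/2.
By linearity: E[X] = 141 · (1/2) = (142 − 1) · (1/2) = 141/2 ≈ 70.500000.

E[X] = 141/2 = 70.500000.


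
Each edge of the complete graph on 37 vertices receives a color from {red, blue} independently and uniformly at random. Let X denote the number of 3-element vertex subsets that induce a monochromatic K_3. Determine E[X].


Let X = Σ_S X_S over the C(37, 3) = 7770 subsets S of size 3, where X_S = 1 if the K_3 on S is monochromatic.
For a fixed S, the K_3 on S has C(3, 2) = 3 edges. P[all 3 edges red] = (1/2)^3, and likewise for blue, so P[monochromatic] = 2·(1/2)^3 = 2^{1 − 3} = 1/4.
By linearity of expectation: E[X] = C(37, 3) · 2^{1 − 3} = 7770 · 1/4 = 3885/2.
Numerically: E[X] ≈ 1942.5000.

E[X] = C(37,3)·2^(1−C(3,2)) = 3885/2 ≈ 1942.5000.


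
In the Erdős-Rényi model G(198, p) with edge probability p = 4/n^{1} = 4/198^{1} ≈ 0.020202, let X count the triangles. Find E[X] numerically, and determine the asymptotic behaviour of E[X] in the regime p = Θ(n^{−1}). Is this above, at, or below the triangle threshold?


Number of potential triangles: C(198, 3) = 1274196.
Each occurs with probability p³ ≈ (0.020202)³ ≈ 8.2448812e-06.
By linearity: E[X] = C(198, 3)·p³ ≈ 1274196 · 8.2448812e-06 ≈ 10.50559.
Here α = 1, so p = 4/n is exactly at the triangle threshold p ~ 1/n. Asymptotically E[X] → c³/6 = 4³/6 = 32/3 ≈ 10.66667, a bounded constant. In this regime the triangle count is asymptotically Poisson(c³/6).

E[X] ≈ 10.50559; in regime p = Θ(1/n^{1}) E[X] stays bounded (at the triangle threshold p ~ 1/n).


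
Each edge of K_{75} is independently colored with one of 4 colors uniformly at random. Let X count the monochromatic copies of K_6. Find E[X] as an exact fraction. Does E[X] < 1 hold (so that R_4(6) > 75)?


E[X] = C(75, 6) · 4^{1 − 15} = 201359550 · 4^{−14} = 201359550/268435456.
As a reduced fraction: E[X] = 100679775/134217728 ≈ 0.750.
Is E[X] < 1? YES.
Since E[X] < 1, there exists a 4-coloring of K_{75} with no monochromatic K_6; hence R_4(6) > 75.

E[X] = 100679775/134217728 ≈ 0.750; E[X] < 1, so R_4(6) > 75.


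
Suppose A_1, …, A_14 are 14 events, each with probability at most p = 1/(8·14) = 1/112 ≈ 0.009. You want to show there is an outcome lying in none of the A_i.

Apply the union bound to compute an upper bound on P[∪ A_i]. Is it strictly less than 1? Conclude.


Union bound: P[∪_{i=1}^{14} A_i] ≤ Σ_i P[A_i] ≤ 14·p = 14·(1/112) = 1/8.
Numerically: 1/8 ≈ 0.125.
Is 1/8 < 1? YES.
Since P[∪ A_i] ≤ 1/8 < 1, the complement has P[∩ A_i^c] ≥ 1 − 1/8 = 7/8 > 0, so some outcome avoids every A_i.

14·p = 1/8 ≈ 0.125; existence CERTIFIED by the union bound.


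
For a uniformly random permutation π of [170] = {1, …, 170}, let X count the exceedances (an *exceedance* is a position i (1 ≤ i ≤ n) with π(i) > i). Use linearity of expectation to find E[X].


Write X = Σ_{i=1}^{170} X_i, where X_i = 1_{π(i) > i}.
For each fixed i, π(i) is uniform over {1, …, 170} (marginal of a uniform permutation), so P[π(i) > i] = (n − i)/n. Summing: Σ_{i=1}^{170} (n − i)/n = (0 + 1 + … + 169)/170 = 170(170 − 1)/(2·170) = (170 − 1)/2.
Hence E[X] = Σ_{i=1}^{170} (170 − i)/170 = 169/2 ≈ 84.5000.

E[X] = 169/2 = 84.5000.


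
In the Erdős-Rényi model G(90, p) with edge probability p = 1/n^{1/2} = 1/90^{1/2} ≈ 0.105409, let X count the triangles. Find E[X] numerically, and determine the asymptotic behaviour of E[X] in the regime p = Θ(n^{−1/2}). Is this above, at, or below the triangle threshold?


Number of potential triangles: C(90, 3) = 117480.
Each occurs with probability p³ ≈ (0.105409)³ ≈ 1.17121395e-03.
By linearity: E[X] = C(90, 3)·p³ ≈ 117480 · 1.17121395e-03 ≈ 137.594215.
Since α = 1/2 < 1, p = c/n^{1/2} ≫ 1/n is above the triangle threshold p ~ 1/n. Asymptotically E[X] ~ (c³/6)·n^{3(1−α)} = (1³/6)·n^{1.5} → ∞; triangles are abundant w.h.p.

E[X] ≈ 137.594215; in regime p = Θ(1/n^{1/2}) E[X] diverges (above the triangle threshold p ~ 1/n).


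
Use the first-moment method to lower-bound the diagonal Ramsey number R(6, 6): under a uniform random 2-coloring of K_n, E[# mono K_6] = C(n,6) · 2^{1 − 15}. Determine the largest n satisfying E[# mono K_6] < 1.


We need C(n, 6) · 2^{1 − 15} < 1, i.e. C(n, 6) < 2^{15 − 1} = 16384.
Check values of n near the boundary:
  n = 16: C(16, 6) = 8008; 8008 < 16384? YES
  n = 17: C(17, 6) = 12376; 12376 < 16384? YES
  n = 18: C(18, 6) = 18564; 18564 < 16384? NO
The largest n with C(n, 6) < 16384 is n = 17 (where E[X] = 1547/2048 ≈ 0.75537). Hence R(6, 6) > 17, i.e. R(6, 6) ≥ 18.

Largest n = 17; hence R(6, 6) > 17.


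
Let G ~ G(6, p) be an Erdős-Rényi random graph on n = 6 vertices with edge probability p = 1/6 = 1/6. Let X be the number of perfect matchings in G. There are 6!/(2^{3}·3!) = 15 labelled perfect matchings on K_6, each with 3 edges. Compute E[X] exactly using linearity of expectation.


K_6 has 6!/(2^{3}·3!) = 15 labelled perfect matchings.
For each such perfect matching H, let X_H = 1 if all 3 edges of H are present in G. Then P[X_H = 1] = p^{3} = (1/6)^{3} = 1/216.
By linearity of expectation: E[X] = Σ_H E[X_H] = 15 · p^{3} = 15 · 1/216 = 5/72.
Numerically: E[X] ≈ 0.0694444.

E[X] = 15 · (1/6)^{3} = 5/72 ≈ 0.0694444.


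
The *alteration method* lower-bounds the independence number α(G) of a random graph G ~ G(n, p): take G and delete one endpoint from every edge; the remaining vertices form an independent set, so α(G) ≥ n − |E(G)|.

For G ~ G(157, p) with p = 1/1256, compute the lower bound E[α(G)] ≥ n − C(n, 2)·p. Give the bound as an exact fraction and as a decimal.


E[|E(G)|] = C(157, 2)·p = 12246 · (1/1256) = 39/4.
E[α(G)] ≥ n − E[|E(G)|] = 157 − 39/4 = 589/4.
Numerically: ≈ 147.2500.
(This is only a lower bound; the true E[α(G)] may be larger.)

E[α(G)] ≥ 589/4 ≈ 147.2500.


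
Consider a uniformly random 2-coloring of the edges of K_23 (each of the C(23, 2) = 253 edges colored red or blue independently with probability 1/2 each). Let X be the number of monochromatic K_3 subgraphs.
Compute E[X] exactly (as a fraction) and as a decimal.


Let X = Σ_S X_S over the C(23, 3) = 1771 subsets S of size 3, where X_S = 1 if the K_3 on S is monochromatic.
For a fixed S, the K_3 on S has C(3, 2) = 3 edges. P[all 3 edges red] = (1/2)^3, and likewise for blue, so P[monochromatic] = 2·(1/2)^3 = 2^{1 − 3} = 1/4.
Summing: E[X] = C(23, 3) · 2^{1 − 3} = 1771 · 1/4 = 1771/4.
Numerically: E[X] ≈ 442.750000.

E[X] = C(23,3)·2^(1−C(3,2)) = 1771/4 ≈ 442.750000.


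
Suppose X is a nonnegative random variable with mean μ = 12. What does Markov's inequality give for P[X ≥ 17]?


μ = E[X] = 12, a = 17.
Markov: P[X ≥ 17] ≤ μ/a = (12)/17 = 12/17.
Numerically: ≈ 0.7059.
(Since a = 17 > μ = 12.0000, the bound 12/17 is < 1 and informative.)

P[X ≥ 17] ≤ 12/17 ≈ 0.7059.


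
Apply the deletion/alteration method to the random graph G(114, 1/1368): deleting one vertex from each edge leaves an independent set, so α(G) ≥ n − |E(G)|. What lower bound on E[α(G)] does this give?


E[|E(G)|] = C(114, 2)·p = 6441 · (1/1368) = 113/24.
E[α(G)] ≥ n − E[|E(G)|] = 114 − 113/24 = 2623/24.
Numerically: ≈ 109.292.
(This is only a lower bound; the true E[α(G)] may be larger.)

E[α(G)] ≥ 2623/24 ≈ 109.292.


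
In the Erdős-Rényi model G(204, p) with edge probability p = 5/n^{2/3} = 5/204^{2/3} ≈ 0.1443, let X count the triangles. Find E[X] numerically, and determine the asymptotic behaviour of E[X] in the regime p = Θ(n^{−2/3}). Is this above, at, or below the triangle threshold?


Number of potential triangles: C(204, 3) = 1394204.
Each occurs with probability p³ ≈ (0.1443)³ ≈ 3.003652e-03.
By linearity: E[X] = C(204, 3)·p³ ≈ 1394204 · 3.003652e-03 ≈ 4187.7042.
Since α = 2/3 < 1, p = c/n^{2/3} ≫ 1/n is above the triangle threshold p ~ 1/n. Asymptotically E[X] ~ (c³/6)·n^{3(1−α)} = (5³/6)·n^{1} → ∞; triangles are abundant w.h.p.

E[X] ≈ 4187.7042; in regime p = Θ(1/n^{2/3}) E[X] diverges (above the triangle threshold p ~ 1/n).


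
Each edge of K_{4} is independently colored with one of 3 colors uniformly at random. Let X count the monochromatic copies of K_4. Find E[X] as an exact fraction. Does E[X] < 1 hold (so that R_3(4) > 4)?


E[X] = C(4, 4) · 3^{1 − 6} = 1 · 3^{−5} = 1/243.
As a reduced fraction: E[X] = 1/243 ≈ 0.004115.
Is E[X] < 1? YES.
Since E[X] < 1, there exists a 3-coloring of K_{4} with no monochromatic K_4; hence R_3(4) > 4.

E[X] = 1/243 ≈ 0.004115; E[X] < 1, so R_3(4) > 4.


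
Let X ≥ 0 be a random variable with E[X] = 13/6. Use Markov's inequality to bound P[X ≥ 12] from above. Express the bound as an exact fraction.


μ = E[X] = 13/6, a = 12.
Markov: P[X ≥ 12] ≤ μ/a = (13/6)/12 = 13/72.
Numerically: ≈ 0.180556.
(Since a = 12 > μ = 2.166667, the bound 13/72 is < 1 and informative.)

P[X ≥ 12] ≤ 13/72 ≈ 0.180556.


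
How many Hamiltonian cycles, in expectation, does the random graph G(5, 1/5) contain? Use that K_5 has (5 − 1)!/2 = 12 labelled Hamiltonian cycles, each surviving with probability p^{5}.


K_5 has (5 − 1)!/2 = 12 labelled Hamiltonian cycles.
For each such Hamiltonian cycle H, let X_H = 1 if all 5 edges of H are present in G. Then P[X_H = 1] = p^{5} = (1/5)^{5} = 1/3125.
By linearity: E[X] = Σ_H E[X_H] = 12 · p^{5} = 12 · 1/3125 = 12/3125.
Numerically: E[X] ≈ 0.00384.

E[X] = 12 · (1/5)^{5} = 12/3125 ≈ 0.00384.


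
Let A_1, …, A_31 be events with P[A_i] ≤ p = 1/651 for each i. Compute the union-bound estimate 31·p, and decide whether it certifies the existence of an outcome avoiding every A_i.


Union bound: P[∪_{i=1}^{31} A_i] ≤ Σ_i P[A_i] ≤ 31·p = 31·(1/651) = 1/21.
Numerically: 1/21 ≈ 0.0476190.
Is 1/21 < 1? YES.
Since P[∪ A_i] ≤ 1/21 < 1, the complement has P[∩ A_i^c] ≥ 1 − 1/21 = 20/21 > 0, so some outcome avoids every A_i.

31·p = 1/21 ≈ 0.0476190; existence CERTIFIED by the union bound.


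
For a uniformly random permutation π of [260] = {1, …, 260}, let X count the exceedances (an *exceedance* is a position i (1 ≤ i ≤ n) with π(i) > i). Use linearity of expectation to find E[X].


Write X = Σ_{i=1}^{260} X_i, where X_i = 1_{π(i) > i}.
For each fixed i, π(i) is uniform over {1, …, 260} (marginal of a uniform permutation), so P[π(i) > i] = (n − i)/n. Summing: Σ_{i=1}^{260} (n − i)/n = (0 + 1 + … + 259)/260 = 260(260 − 1)/(2·260) = (260 − 1)/2.
Hence E[X] = Σ_{i=1}^{260} (260 − i)/260 = 259/2 ≈ 129.50000.

E[X] = 259/2 = 129.50000.


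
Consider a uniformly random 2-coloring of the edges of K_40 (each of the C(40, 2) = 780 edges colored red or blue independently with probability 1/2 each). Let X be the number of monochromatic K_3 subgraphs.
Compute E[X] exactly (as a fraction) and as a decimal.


Let X = Σ_S X_S over the C(40, 3) = 9880 subsets S of size 3, where X_S = 1 if the K_3 on S is monochromatic.
For a fixed S, the K_3 on S has C(3, 2) = 3 edges. P[all 3 edges red] = (1/2)^3, and likewise for blue, so P[monochromatic] = 2·(1/2)^3 = 2^{1 − 3} = 1/4.
Summing: E[X] = C(40, 3) · 2^{1 − 3} = 9880 · 1/4 = 2470.
Numerically: E[X] ≈ 2470.000000.

E[X] = C(40,3)·2^(1−C(3,2)) = 2470 ≈ 2470.000000.


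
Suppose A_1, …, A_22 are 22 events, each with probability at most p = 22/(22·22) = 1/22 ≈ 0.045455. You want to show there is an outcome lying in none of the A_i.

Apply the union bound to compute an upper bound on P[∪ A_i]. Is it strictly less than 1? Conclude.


Union bound: P[∪_{i=1}^{22} A_i] ≤ Σ_i P[A_i] ≤ 22·p = 22·(1/22) = 1.
Numerically: 1 ≈ 1.000000.
Is 1 < 1? NO.
Since the bound 1 is ≥ 1, the union bound is uninformative here; it does NOT by itself certify existence.

22·p = 1 ≈ 1.000000; existence NOT certified by the union bound.


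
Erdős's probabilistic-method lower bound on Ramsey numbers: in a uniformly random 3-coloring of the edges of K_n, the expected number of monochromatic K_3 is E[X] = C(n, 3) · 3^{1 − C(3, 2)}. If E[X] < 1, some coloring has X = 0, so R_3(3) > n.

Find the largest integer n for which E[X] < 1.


We need C(n, 3) · 3^{1 − 3} < 1, i.e. C(n, 3) < 3^{3 − 1} = 9.
Check values of n near the boundary:
  n = 3: C(3, 3) = 1; 1 < 9? YES
  n = 4: C(4, 3) = 4; 4 < 9? YES
  n = 5: C(5, 3) = 10; 10 < 9? NO
  n = 6: C(6, 3) = 20; 20 < 9? NO
  n = 7: C(7, 3) = 35; 35 < 9? NO
The largest n with C(n, 3) < 9 is n = 4 (where E[X] = 4/9 ≈ 0.444444). Hence R_3(3) > 4, i.e. R_3(3) ≥ 5.

Largest n = 4; hence R_3(3) > 4.


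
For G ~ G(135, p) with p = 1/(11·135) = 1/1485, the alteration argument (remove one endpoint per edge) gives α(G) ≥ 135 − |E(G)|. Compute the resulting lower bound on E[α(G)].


E[|E(G)|] = C(135, 2)·p = 9045 · (1/1485) = 67/11.
E[α(G)] ≥ n − E[|E(G)|] = 135 − 67/11 = 1418/11.
Numerically: ≈ 128.9091.
(This is only a lower bound; the true E[α(G)] may be larger.)

E[α(G)] ≥ 1418/11 ≈ 128.9091.


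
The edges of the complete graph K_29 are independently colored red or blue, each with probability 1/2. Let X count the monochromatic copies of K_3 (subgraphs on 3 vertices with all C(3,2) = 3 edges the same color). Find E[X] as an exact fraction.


Let X = Σ_S X_S over the C(29, 3) = 3654 subsets S of size 3, where X_S = 1 if the K_3 on S is monochromatic.
For a fixed S, the K_3 on S has C(3, 2) = 3 edges. P[all 3 edges red] = (1/2)^3, and likewise for blue, so P[monochromatic] = 2·(1/2)^3 = 2^{1 − 3} = 1/4.
By linearity of expectation: E[X] = C(29, 3) · 2^{1 − 3} = 3654 · 1/4 = 1827/2.
Numerically: E[X] ≈ 913.5000.

E[X] = C(29,3)·2^(1−C(3,2)) = 1827/2 ≈ 913.5000.


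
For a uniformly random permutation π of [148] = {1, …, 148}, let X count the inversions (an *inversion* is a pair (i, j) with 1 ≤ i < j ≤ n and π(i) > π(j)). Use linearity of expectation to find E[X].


Write X = Σ X_I over the C(148, 2) = 10878 pairs i < j, with X_I the indicator of one inversion.
There are 10878 indicators.
For each fixed pair i < j, the values π(i) and π(j) are two distinct elements of {1, …, 148} in uniformly random order; by symmetry P[π(i) > π(j)] = 1/2.
By linearity: E[X] = 10878 · (1/2) = C(148, 2) · (1/2) = 10878/2 = 5439 ≈ 5439.000.

E[X] = 5439 = 5439.000.


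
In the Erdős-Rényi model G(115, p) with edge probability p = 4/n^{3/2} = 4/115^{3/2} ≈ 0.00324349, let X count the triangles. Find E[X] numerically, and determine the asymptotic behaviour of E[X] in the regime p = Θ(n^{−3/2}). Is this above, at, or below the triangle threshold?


Number of potential triangles: C(115, 3) = 246905.
Each occurs with probability p³ ≈ (0.00324349)³ ≈ 3.41224096e-08.
By linearity: E[X] = C(115, 3)·p³ ≈ 246905 · 3.41224096e-08 ≈ 0.008425.
Since α = 3/2 > 1, p = c/n^{3/2} = o(1/n) is below the triangle threshold p ~ 1/n. Asymptotically E[X] ~ (c³/6)·n^{3(1−α)} = (4³/6)·n^{-1.5} → 0, so by Markov's inequality G has no triangles w.h.p.

E[X] ≈ 0.008425; in regime p = Θ(1/n^{3/2}) E[X] tends to 0 (below the triangle threshold p ~ 1/n).


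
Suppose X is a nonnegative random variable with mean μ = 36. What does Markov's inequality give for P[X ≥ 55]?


μ = E[X] = 36, a = 55.
Markov: P[X ≥ 55] ≤ μ/a = (36)/55 = 36/55.
Numerically: ≈ 0.6545.
(Since a = 55 > μ = 36.0000, the bound 36/55 is < 1 and informative.)

P[X ≥ 55] ≤ 36/55 ≈ 0.6545.


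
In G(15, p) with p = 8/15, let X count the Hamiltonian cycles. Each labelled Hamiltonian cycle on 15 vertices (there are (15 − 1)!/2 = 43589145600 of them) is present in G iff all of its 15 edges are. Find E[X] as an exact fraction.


K_15 has (15 − 1)!/2 = 43589145600 labelled Hamiltonian cycles.
For each such Hamiltonian cycle H, let X_H = 1 if all 15 edges of H are present in G. Then P[X_H = 1] = p^{15} = (8/15)^{15} = 35184372088832/437893890380859375.
By linearity of expectation: E[X] = Σ_H E[X_H] = 43589145600 · p^{15} = 43589145600 · 35184372088832/437893890380859375 = 252453780711880523776/72081298828125.
Numerically: E[X] ≈ 3.5e+06.

E[X] = 43589145600 · (8/15)^{15} = 252453780711880523776/72081298828125 ≈ 3.5e+06.


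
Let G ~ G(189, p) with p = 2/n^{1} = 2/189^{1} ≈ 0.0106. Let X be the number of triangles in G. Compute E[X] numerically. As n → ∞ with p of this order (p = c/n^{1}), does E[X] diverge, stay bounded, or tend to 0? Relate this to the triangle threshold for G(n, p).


Number of potential triangles: C(189, 3) = 1107414.
Each occurs with probability p³ ≈ (0.0106)³ ≈ 1.18496e-06.
By linearity: E[X] = C(189, 3)·p³ ≈ 1107414 · 1.18496e-06 ≈ 1.312.
Here α = 1, so p = 2/n is exactly at the triangle threshold p ~ 1/n. Asymptotically E[X] → c³/6 = 2³/6 = 4/3 ≈ 1.333, a bounded constant. In this regime the triangle count is asymptotically Poisson(c³/6).

E[X] ≈ 1.312; in regime p = Θ(1/n^{1}) E[X] stays bounded (at the triangle threshold p ~ 1/n).


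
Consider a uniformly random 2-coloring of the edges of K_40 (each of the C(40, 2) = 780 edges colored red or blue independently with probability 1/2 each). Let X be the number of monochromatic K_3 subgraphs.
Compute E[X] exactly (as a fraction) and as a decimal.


Let X = Σ_S X_S over the C(40, 3) = 9880 subsets S of size 3, where X_S = 1 if the K_3 on S is monochromatic.
For a fixed S, the K_3 on S has C(3, 2) = 3 edges. P[all 3 edges red] = (1/2)^3, and likewise for blue, so P[monochromatic] = 2·(1/2)^3 = 2^{1 − 3} = 1/4.
Summing: E[X] = C(40, 3) · 2^{1 − 3} = 9880 · 1/4 = 2470.
Numerically: E[X] ≈ 2470.0000.

E[X] = C(40,3)·2^(1−C(3,2)) = 2470 ≈ 2470.0000.


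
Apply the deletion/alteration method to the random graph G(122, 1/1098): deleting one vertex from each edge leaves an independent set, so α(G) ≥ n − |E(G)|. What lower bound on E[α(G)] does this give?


E[|E(G)|] = C(122, 2)·p = 7381 · (1/1098) = 121/18.
E[α(G)] ≥ n − E[|E(G)|] = 122 − 121/18 = 2075/18.
Numerically: ≈ 115.277778.
(This is only a lower bound; the true E[α(G)] may be larger.)

E[α(G)] ≥ 2075/18 ≈ 115.277778.


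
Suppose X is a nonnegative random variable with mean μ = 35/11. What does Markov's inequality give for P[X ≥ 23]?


μ = E[X] = 35/11, a = 23.
Markov: P[X ≥ 23] ≤ μ/a = (35/11)/23 = 35/253.
Numerically: ≈ 0.1383.
(Since a = 23 > μ = 3.1818, the bound 35/253 is < 1 and informative.)

P[X ≥ 23] ≤ 35/253 ≈ 0.1383.
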